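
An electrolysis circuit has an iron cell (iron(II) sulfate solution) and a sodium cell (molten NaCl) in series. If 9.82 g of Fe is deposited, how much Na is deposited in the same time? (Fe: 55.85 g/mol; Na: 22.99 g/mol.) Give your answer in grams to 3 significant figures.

8.08 g

n(Fe) = 9.82 / 55.85 = 0.1758 mol
Fe²⁺ + 2e⁻ → Fe, so n(e⁻) = 2 × 0.1758 = 0.3516 mol
The cells are in series, so the same charge (and hence the same n(e⁻) = 0.3516 mol) passes through both.
Na⁺ + e⁻ → Na, so n(Na) = 0.3516 mol
m(Na) = 0.3516 × 22.99 = 8.08 g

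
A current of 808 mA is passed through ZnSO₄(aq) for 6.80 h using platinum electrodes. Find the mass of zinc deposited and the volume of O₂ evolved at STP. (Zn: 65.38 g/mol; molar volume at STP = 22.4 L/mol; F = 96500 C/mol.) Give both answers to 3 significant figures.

Q = 0.808 × 24480 = 19780 C; n(e⁻) = 19780 / 96500 = 0.2050 mol
Cathode: Zn²⁺ + 2e⁻ → Zn → n(Zn) = 0.2050/2 = 0.1025 mol → 6.70 g
Anode: 2H₂O → O₂ + 4H⁺ + 4e⁻ → n(O₂) = 0.2050/4 = 0.05125 mol → 1.15 L

6.70 g Zn; 1.15 L O₂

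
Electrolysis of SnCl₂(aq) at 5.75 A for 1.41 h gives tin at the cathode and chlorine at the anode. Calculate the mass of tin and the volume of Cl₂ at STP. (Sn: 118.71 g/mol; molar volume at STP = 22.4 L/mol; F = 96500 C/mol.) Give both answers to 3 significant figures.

18.0 g Sn; 3.39 L Cl₂

Q = 5.75 × 5076 = 29190 C; n(e⁻) = 29190 / 96500 = 0.3025 mol
Cathode: Sn²⁺ + 2e⁻ → Sn → n(Sn) = 0.3025/2 = 0.1513 mol → 18.0 g
Anode: 2Cl⁻ → Cl₂ + 2e⁻ → n(Cl₂) = 0.3025/2 = 0.1513 mol → 3.39 L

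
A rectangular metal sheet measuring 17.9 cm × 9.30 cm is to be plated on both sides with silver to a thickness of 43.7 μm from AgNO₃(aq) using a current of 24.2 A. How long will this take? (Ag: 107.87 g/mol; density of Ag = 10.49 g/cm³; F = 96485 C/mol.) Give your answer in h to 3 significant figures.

0.157 h

Plated area = 2 × 17.9 × 9.30 = 332.9 cm²
Volume = 332.9 × 43.7×10⁻⁴ cm = 1.455 cm³
m(Ag) = 1.455 × 10.49 = 15.26 g
n(Ag) = 15.26 / 107.87 = 0.1415 mol; n(e⁻) = 0.1415 mol
Q = 0.1415 × 96485 = 13650 C
t = 13650 / 24.2 = 564.0 s = 0.157 h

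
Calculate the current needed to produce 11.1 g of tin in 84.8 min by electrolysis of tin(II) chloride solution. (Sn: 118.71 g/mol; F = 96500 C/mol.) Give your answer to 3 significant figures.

n(Sn) = 11.1 / 118.71 = 0.09351 mol
Sn²⁺ + 2e⁻ → Sn, so n(e⁻) = 2 × 0.09351 = 0.1870 mol
Q = 0.1870 × 96500 = 18050 C
I = Q / t = 18050 / 5088 s = 3.55 A

3.55 A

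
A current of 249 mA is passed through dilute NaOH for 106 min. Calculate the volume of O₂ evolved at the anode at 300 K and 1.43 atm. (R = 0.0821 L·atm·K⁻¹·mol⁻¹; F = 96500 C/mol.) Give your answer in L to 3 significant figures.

0.0707 L

Q = 0.249 A × 6360 s = 1584 C
n(e⁻) = 1584 / 96500 = 0.01641 mol
2H₂O → O₂ + 4H⁺ + 4e⁻, so n(O₂) = 0.01641 / 4 = 0.004103 mol
V = nRT/P = 0.004103 × 0.0821 × 300 / 1.43 = 0.07067 L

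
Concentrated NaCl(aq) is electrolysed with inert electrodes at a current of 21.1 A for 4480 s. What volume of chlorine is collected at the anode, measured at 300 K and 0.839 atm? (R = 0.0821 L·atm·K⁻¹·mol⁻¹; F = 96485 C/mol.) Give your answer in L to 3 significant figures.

14.4 L

Q = 21.1 A × 4480 s = 94530 C
n(e⁻) = 94530 / 96485 = 0.9797 mol
2Cl⁻ → Cl₂ + 2e⁻, so n(Cl₂) = 0.9797 / 2 = 0.4899 mol
V = nRT/P = 0.4899 × 0.0821 × 300 / 0.839 = 14.38 L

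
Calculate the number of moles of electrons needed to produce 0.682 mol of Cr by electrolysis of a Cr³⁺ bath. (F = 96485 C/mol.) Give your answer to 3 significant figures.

2.05 mol

Cr³⁺ + 3e⁻ → Cr, so n(e⁻) = 3 × 0.682 = 2.046 mol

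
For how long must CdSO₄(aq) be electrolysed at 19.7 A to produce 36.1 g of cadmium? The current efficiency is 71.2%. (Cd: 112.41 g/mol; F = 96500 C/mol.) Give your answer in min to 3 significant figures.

73.6 min

n(Cd) = 36.1 / 112.41 = 0.3211 mol
Cd²⁺ + 2e⁻ → Cd, so n(e⁻) = 2 × 0.3211 = 0.6422 mol
Q = 0.6422 × 96500 / 0.712 = 87040 C
t = Q / I = 87040 / 19.7 = 4418 s = 73.6 min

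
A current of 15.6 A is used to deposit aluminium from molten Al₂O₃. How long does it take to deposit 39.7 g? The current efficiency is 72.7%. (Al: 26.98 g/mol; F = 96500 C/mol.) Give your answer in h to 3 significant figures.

n(Al) = 39.7 / 26.98 = 1.471 mol
Al³⁺ + 3e⁻ → Al, so n(e⁻) = 3 × 1.471 = 4.413 mol
Q = 4.413 × 96500 / 0.727 = 5.858×10^5 C
t = Q / I = 5.858×10^5 / 15.6 = 37550 s = 10.4 h

10.4 h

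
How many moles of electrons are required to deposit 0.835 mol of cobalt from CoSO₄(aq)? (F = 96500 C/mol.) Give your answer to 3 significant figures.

1.67 mol

Co²⁺ + 2e⁻ → Co, so n(e⁻) = 2 × 0.835 = 1.670 mol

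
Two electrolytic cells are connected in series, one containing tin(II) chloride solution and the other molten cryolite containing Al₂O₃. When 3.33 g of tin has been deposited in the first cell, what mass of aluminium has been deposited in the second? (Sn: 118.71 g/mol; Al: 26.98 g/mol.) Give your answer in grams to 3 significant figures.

0.505 g

n(Sn) = 3.33 / 118.71 = 0.02805 mol
Sn²⁺ + 2e⁻ → Sn, so n(e⁻) = 2 × 0.02805 = 0.05610 mol
Since the cells are in series, n(e⁻) in the Al cell is also 0.05610 mol.
Al³⁺ + 3e⁻ → Al, so n(Al) = 0.05610 / 3 = 0.01870 mol
m(Al) = 0.01870 × 26.98 = 0.505 g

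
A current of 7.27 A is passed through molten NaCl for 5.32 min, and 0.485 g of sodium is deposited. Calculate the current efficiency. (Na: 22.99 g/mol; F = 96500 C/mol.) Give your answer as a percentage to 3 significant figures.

87.7%

Q = 7.27 × 319.2 = 2321 C
n(e⁻) = 2321 / 96500 = 0.02405 mol
Na⁺ + e⁻ → Na, so theoretical n(Na) = 0.02405 mol → 0.5529 g
Efficiency = 0.485 / 0.5529 = 0.8772 = 87.7%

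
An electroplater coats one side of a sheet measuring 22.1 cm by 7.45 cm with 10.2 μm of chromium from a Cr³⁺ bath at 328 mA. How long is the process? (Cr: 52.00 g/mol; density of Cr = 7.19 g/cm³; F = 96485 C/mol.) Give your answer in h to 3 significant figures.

Plated area = 22.1 × 7.45 = 164.6 cm²
Volume = 164.6 × 10.2×10⁻⁴ cm = 0.1679 cm³
m(Cr) = 0.1679 × 7.19 = 1.207 g
n(Cr) = 1.207 / 52.00 = 0.02321 mol; n(e⁻) = 3 × 0.02321 = 0.06963 mol
Q = 0.06963 × 96485 = 6718 C
t = 6718 / 0.328 = 20480 s = 5.69 h

5.69 h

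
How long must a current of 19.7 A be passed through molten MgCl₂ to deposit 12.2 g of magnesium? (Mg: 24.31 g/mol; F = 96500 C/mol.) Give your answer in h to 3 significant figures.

n(Mg) = 12.2 / 24.31 = 0.5019 mol
Mg²⁺ + 2e⁻ → Mg, so n(e⁻) = 2 × 0.5019 = 1.004 mol
Q = 1.004 × 96500 = 96890 C
t = Q / I = 96890 / 19.7 = 4918 s = 1.37 h

1.37 h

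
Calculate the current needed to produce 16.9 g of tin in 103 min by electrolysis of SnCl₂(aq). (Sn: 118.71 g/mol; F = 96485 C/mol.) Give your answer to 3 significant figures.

4.45 A

n(Sn) = 16.9 / 118.71 = 0.1424 mol
Sn²⁺ + 2e⁻ → Sn, so n(e⁻) = 2 × 0.1424 = 0.2848 mol
Q = 0.2848 × 96485 = 27480 C
I = Q / t = 27480 / 6180 s = 4.45 A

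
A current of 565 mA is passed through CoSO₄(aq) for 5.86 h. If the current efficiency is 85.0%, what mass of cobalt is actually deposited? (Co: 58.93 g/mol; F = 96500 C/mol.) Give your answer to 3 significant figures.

Q = 0.565 × 21096 = 11920 C
n(e⁻) = 11920 / 96500 = 0.1235 mol
Co²⁺ + 2e⁻ → Co, so theoretical m(Co) = 0.06175 × 58.93 = 3.639 g
Actual mass = 85.0% × 3.639 = 3.09 g

3.09 g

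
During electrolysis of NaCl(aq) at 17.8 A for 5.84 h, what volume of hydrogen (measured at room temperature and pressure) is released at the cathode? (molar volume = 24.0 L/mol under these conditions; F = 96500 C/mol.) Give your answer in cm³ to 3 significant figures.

Charge passed = 17.8 × 21024 = 3.742×10^5 C
Moles of electrons = 3.742×10^5 / 96500 = 3.878 mol
2H⁺ + 2e⁻ → H₂, so n(H₂) = 3.878 / 2 = 1.939 mol
V = 1.939 × 24.0 = 46.54 L
= 46500 cm³

46500 cm³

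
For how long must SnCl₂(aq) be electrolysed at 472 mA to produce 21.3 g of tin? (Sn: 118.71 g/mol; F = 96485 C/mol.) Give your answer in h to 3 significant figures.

n(Sn) = 21.3 / 118.71 = 0.1794 mol
Sn²⁺ + 2e⁻ → Sn, so n(e⁻) = 2 × 0.1794 = 0.3588 mol
Q = 0.3588 × 96485 = 34620 C
t = Q / I = 34620 / 0.472 = 73350 s = 20.4 h

20.4 h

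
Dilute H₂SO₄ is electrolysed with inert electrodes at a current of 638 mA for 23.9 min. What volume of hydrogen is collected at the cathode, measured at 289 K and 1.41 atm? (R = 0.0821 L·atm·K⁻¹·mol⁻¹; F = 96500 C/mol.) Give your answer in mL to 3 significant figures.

79.8 mL

Q = 0.638 A × 1434 s = 914.9 C
n(e⁻) = Q/F = 914.9/96500 = 0.009481 mol
2H⁺ + 2e⁻ → H₂, so n(H₂) = 0.009481 / 2 = 0.004741 mol
V = nRT/P = 0.004741 × 0.0821 × 289 / 1.41 = 0.07978 L
= 79.8 mL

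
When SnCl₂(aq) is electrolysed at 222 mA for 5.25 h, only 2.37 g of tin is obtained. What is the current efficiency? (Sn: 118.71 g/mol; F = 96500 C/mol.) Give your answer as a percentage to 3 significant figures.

Q = 0.222 × 18900 = 4196 C
n(e⁻) = 4196 / 96500 = 0.04348 mol
Sn²⁺ + 2e⁻ → Sn, so theoretical n(Sn) = 0.02174 mol → 2.581 g
Efficiency = 2.37 / 2.581 = 0.9182 = 91.8%

91.8%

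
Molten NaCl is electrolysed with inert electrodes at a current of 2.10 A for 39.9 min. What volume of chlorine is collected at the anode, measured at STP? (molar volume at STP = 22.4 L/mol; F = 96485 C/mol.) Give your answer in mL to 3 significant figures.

Charge passed = 2.10 × 2394 = 5027 C
n(e⁻) = 5027 / 96485 = 0.05210 mol
2Cl⁻ → Cl₂ + 2e⁻, so n(Cl₂) = 0.05210 / 2 = 0.02605 mol
V = 0.02605 × 22.4 = 0.5835 L
= 584 mL

584 mL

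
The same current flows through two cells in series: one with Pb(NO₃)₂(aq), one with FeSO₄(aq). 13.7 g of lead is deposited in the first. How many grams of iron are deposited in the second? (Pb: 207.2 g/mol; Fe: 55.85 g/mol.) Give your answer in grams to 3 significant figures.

3.69 g

n(Pb) = 13.7 / 207.2 = 0.06612 mol
Pb²⁺ + 2e⁻ → Pb, so n(e⁻) = 2 × 0.06612 = 0.1322 mol
Since the cells are in series, n(e⁻) in the Fe cell is also 0.1322 mol.
Fe²⁺ + 2e⁻ → Fe, so n(Fe) = 0.1322 / 2 = 0.06610 mol
m(Fe) = 0.06610 × 55.85 = 3.69 g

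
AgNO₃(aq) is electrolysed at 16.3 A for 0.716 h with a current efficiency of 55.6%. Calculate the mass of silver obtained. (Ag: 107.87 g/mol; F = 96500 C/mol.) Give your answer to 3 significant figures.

Q = 16.3 × 2577.6 = 42010 C
n(e⁻) = 42010 / 96500 = 0.4353 mol
Ag⁺ + e⁻ → Ag, so theoretical m(Ag) = 0.4353 × 107.87 = 46.96 g
Actual mass = 55.6% × 46.96 = 26.1 g

26.1 g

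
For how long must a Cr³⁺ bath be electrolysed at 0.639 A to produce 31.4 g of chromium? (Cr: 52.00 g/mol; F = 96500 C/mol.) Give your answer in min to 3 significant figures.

4560 min

n(Cr) = 31.4 / 52.00 = 0.6038 mol
Cr³⁺ + 3e⁻ → Cr, so n(e⁻) = 3 × 0.6038 = 1.811 mol
Q = 1.811 × 96500 = 1.748×10^5 C
t = Q / I = 1.748×10^5 / 0.639 = 2.736×10^5 s = 4560 min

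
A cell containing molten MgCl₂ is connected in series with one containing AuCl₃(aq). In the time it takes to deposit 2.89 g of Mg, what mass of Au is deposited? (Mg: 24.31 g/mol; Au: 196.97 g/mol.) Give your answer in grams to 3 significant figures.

n(Mg) = 2.89 / 24.31 = 0.1189 mol
Mg²⁺ + 2e⁻ → Mg, so n(e⁻) = 2 × 0.1189 = 0.2378 mol
The cells are in series, so the same charge (and hence the same n(e⁻) = 0.2378 mol) passes through both.
Au³⁺ + 3e⁻ → Au, so n(Au) = 0.2378 / 3 = 0.07927 mol
m(Au) = 0.07927 × 196.97 = 15.6 g

15.6 g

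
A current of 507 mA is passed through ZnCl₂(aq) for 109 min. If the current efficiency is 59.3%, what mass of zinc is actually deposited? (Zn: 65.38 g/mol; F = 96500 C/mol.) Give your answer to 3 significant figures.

0.666 g

Q = 0.507 × 6540 = 3316 C
n(e⁻) = 3316 / 96500 = 0.03436 mol
Zn²⁺ + 2e⁻ → Zn, so theoretical m(Zn) = 0.01718 × 65.38 = 1.123 g
Actual mass = 59.3% × 1.123 = 0.666 g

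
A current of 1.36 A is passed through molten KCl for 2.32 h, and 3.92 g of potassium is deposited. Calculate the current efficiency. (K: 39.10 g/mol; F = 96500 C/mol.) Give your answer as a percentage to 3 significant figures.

85.2%

Q = 1.36 × 8352 = 11360 C
n(e⁻) = 11360 / 96500 = 0.1177 mol
K⁺ + e⁻ → K, so theoretical n(K) = 0.1177 mol → 4.602 g
Efficiency = 3.92 / 4.602 = 0.8518 = 85.2%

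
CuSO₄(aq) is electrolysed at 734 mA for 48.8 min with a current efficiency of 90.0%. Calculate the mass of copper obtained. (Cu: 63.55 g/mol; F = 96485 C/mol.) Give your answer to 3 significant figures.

Q = 0.734 × 2928 = 2149 C
n(e⁻) = 2149 / 96485 = 0.02227 mol
Cu²⁺ + 2e⁻ → Cu, so theoretical m(Cu) = 0.01114 × 63.55 = 0.7079 g
Actual mass = 90.0% × 0.7079 = 0.637 g

0.637 g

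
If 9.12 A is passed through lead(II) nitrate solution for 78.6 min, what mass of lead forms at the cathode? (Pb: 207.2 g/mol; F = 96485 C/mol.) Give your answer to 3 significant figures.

Charge passed = 9.12 × 4716 = 43010 C
n(e⁻) = 43010 / 96485 = 0.4458 mol
Pb²⁺ + 2e⁻ → Pb, so n(Pb) = 0.4458 / 2 = 0.2229 mol
m = 0.2229 × 207.2 = 46.2 g

46.2 g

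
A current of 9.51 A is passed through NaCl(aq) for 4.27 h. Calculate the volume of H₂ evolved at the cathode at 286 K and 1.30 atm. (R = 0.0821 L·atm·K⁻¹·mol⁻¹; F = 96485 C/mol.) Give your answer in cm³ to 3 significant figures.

Charge passed = 9.51 × 15372 = 1.462×10^5 C
n(e⁻) = Q/F = 1.462×10^5/96485 = 1.515 mol
2H⁺ + 2e⁻ → H₂, so n(H₂) = 1.515 / 2 = 0.7575 mol
V = nRT/P = 0.7575 × 0.0821 × 286 / 1.30 = 13.68 L
= 13700 cm³

13700 cm³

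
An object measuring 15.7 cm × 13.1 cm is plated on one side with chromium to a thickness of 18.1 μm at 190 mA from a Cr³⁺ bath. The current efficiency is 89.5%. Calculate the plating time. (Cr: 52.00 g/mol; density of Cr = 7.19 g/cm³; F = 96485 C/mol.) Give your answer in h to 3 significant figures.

Plated area = 15.7 × 13.1 = 205.7 cm²
Volume = 205.7 × 18.1×10⁻⁴ cm = 0.3723 cm³
m(Cr) = 0.3723 × 7.19 = 2.677 g
n(Cr) = 2.677 / 52.00 = 0.05148 mol; n(e⁻) = 3 × 0.05148 = 0.1544 mol
Q = 0.1544 × 96485 / 0.895 = 16650 C
t = 16650 / 0.190 = 87630 s = 24.3 h

24.3 h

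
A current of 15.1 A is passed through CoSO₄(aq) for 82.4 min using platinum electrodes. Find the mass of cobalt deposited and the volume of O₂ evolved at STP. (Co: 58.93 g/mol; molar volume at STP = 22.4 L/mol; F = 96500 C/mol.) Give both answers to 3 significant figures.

Q = 15.1 × 4944 = 74650 C; n(e⁻) = 74650 / 96500 = 0.7736 mol
Cathode: Co²⁺ + 2e⁻ → Co → n(Co) = 0.7736/2 = 0.3868 mol → 22.8 g
Anode: 2H₂O → O₂ + 4H⁺ + 4e⁻ → n(O₂) = 0.7736/4 = 0.1934 mol → 4.33 L

22.8 g Co; 4.33 L O₂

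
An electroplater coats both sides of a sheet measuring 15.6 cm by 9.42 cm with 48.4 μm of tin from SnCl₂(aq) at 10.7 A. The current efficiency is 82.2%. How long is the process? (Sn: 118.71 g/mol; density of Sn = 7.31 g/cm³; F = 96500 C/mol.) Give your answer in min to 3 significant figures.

Plated area = 2 × 15.6 × 9.42 = 293.9 cm²
Volume = 293.9 × 48.4×10⁻⁴ cm = 1.422 cm³
m(Sn) = 1.422 × 7.31 = 10.39 g
n(Sn) = 10.39 / 118.71 = 0.08752 mol; n(e⁻) = 2 × 0.08752 = 0.1750 mol
Q = 0.1750 × 96500 / 0.822 = 20540 C
t = 20540 / 10.7 = 1920 s = 32.0 min

32.0 min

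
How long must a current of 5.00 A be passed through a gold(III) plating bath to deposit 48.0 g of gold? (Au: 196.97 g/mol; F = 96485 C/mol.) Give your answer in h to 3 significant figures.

n(Au) = 48.0 / 196.97 = 0.2437 mol
Au³⁺ + 3e⁻ → Au, so n(e⁻) = 3 × 0.2437 = 0.7311 mol
Q = 0.7311 × 96485 = 70540 C
t = Q / I = 70540 / 5.00 = 14110 s = 3.92 h

3.92 h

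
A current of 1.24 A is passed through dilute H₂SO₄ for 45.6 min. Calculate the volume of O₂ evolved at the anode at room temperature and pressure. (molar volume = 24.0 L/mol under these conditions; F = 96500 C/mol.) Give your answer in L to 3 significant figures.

Q = 1.24 A × 2736 s = 3393 C
n(e⁻) = Q/F = 3393/96500 = 0.03516 mol
2H₂O → O₂ + 4H⁺ + 4e⁻, so n(O₂) = 0.03516 / 4 = 0.008790 mol
V = 0.008790 × 24.0 = 0.2110 L

0.211 L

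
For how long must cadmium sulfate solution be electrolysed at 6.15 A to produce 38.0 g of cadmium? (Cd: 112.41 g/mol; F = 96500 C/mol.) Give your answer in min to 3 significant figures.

177 min

n(Cd) = 38.0 / 112.41 = 0.3380 mol
Cd²⁺ + 2e⁻ → Cd, so n(e⁻) = 2 × 0.3380 = 0.6760 mol
Q = 0.6760 × 96500 = 65230 C
t = Q / I = 65230 / 6.15 = 10610 s = 177 min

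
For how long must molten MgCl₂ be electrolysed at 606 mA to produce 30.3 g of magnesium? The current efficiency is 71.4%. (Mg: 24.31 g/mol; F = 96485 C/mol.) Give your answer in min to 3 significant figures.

n(Mg) = 30.3 / 24.31 = 1.246 mol
Mg²⁺ + 2e⁻ → Mg, so n(e⁻) = 2 × 1.246 = 2.492 mol
Q = 2.492 × 96485 / 0.714 = 3.368×10^5 C
t = Q / I = 3.368×10^5 / 0.606 = 5.558×10^5 s = 9260 min

9260 min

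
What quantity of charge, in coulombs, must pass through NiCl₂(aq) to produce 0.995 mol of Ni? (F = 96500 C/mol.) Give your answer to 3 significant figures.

Ni²⁺ + 2e⁻ → Ni, so n(e⁻) = 2 × 0.995 = 1.990 mol
Q = 1.990 × 96500 = 1.920×10^5 C

1.92×10^5 C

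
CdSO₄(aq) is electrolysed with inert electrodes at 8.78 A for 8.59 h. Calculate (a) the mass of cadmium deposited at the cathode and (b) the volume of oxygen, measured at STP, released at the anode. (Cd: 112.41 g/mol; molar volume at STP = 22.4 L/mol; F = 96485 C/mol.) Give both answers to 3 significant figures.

Q = 8.78 × 30924 = 2.715×10^5 C; n(e⁻) = 2.715×10^5 / 96485 = 2.814 mol
Cathode: Cd²⁺ + 2e⁻ → Cd → n(Cd) = 2.814/2 = 1.407 mol → 158 g
Anode: 2H₂O → O₂ + 4H⁺ + 4e⁻ → n(O₂) = 2.814/4 = 0.7035 mol → 15.8 L

158 g Cd; 15.8 L O₂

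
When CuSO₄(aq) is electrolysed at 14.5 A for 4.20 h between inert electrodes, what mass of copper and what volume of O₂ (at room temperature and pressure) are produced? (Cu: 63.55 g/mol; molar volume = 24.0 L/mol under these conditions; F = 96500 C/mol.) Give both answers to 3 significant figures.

72.2 g Cu; 13.6 L O₂

Q = 14.5 × 15120 = 2.192×10^5 C; n(e⁻) = 2.192×10^5 / 96500 = 2.272 mol
Cathode: Cu²⁺ + 2e⁻ → Cu → n(Cu) = 2.272/2 = 1.136 mol → 72.2 g
Anode: 2H₂O → O₂ + 4H⁺ + 4e⁻ → n(O₂) = 2.272/4 = 0.5680 mol → 13.6 L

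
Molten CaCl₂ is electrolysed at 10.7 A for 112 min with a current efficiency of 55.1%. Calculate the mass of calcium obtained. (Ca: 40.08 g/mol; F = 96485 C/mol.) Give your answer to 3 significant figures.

8.23 g

Q = 10.7 × 6720 = 71900 C
n(e⁻) = 71900 / 96485 = 0.7452 mol
Ca²⁺ + 2e⁻ → Ca, so theoretical m(Ca) = 0.3726 × 40.08 = 14.93 g
Actual mass = 55.1% × 14.93 = 8.23 g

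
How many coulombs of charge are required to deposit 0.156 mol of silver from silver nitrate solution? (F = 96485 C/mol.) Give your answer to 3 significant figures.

Ag⁺ + e⁻ → Ag, so n(e⁻) = 1 × 0.156 = 0.1560 mol
Q = 0.1560 × 96485 = 15050 C

15100 C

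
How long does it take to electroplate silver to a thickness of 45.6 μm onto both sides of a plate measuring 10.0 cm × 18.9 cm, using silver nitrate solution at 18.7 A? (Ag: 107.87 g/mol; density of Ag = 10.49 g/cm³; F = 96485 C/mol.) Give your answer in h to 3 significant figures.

0.240 h

Plated area = 2 × 10.0 × 18.9 = 378.0 cm²
Volume = 378.0 × 45.6×10⁻⁴ cm = 1.724 cm³
m(Ag) = 1.724 × 10.49 = 18.08 g
n(Ag) = 18.08 / 107.87 = 0.1676 mol; n(e⁻) = 0.1676 mol
Q = 0.1676 × 96485 = 16170 C
t = 16170 / 18.7 = 864.7 s = 0.240 h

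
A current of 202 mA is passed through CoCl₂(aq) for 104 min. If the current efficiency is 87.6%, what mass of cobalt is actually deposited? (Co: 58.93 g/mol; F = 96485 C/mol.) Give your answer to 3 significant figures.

Q = 0.202 × 6240 = 1260 C
n(e⁻) = 1260 / 96485 = 0.01306 mol
Co²⁺ + 2e⁻ → Co, so theoretical m(Co) = 0.006530 × 58.93 = 0.3848 g
Actual mass = 87.6% × 0.3848 = 0.337 g

0.337 g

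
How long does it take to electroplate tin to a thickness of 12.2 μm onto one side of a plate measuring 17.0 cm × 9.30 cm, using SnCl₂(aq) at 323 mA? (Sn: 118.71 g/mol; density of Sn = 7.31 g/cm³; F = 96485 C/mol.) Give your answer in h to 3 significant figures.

1.97 h

Plated area = 17.0 × 9.30 = 158.1 cm²
Volume = 158.1 × 12.2×10⁻⁴ cm = 0.1929 cm³
m(Sn) = 0.1929 × 7.31 = 1.410 g
n(Sn) = 1.410 / 118.71 = 0.01188 mol; n(e⁻) = 2 × 0.01188 = 0.02376 mol
Q = 0.02376 × 96485 = 2292 C
t = 2292 / 0.323 = 7096 s = 1.97 h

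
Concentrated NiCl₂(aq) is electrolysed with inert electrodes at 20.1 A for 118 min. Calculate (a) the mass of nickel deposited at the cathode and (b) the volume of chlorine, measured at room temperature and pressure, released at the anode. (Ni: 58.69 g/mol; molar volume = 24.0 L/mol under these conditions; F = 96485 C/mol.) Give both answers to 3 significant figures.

43.3 g Ni; 17.7 L Cl₂

Q = 20.1 × 7080 = 1.423×10^5 C; n(e⁻) = 1.423×10^5 / 96485 = 1.475 mol
Cathode: Ni²⁺ + 2e⁻ → Ni → n(Ni) = 1.475/2 = 0.7375 mol → 43.3 g
Anode: 2Cl⁻ → Cl₂ + 2e⁻ → n(Cl₂) = 1.475/2 = 0.7375 mol → 17.7 L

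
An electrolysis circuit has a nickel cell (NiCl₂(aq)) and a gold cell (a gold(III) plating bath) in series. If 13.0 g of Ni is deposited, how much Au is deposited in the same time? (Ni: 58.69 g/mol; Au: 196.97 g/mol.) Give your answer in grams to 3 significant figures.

n(Ni) = 13.0 / 58.69 = 0.2215 mol
Ni²⁺ + 2e⁻ → Ni, so n(e⁻) = 2 × 0.2215 = 0.4430 mol
Same current for the same time ⇒ same n(e⁻) = 0.4430 mol in both cells.
Au³⁺ + 3e⁻ → Au, so n(Au) = 0.4430 / 3 = 0.1477 mol
m(Au) = 0.1477 × 196.97 = 29.1 g

29.1 g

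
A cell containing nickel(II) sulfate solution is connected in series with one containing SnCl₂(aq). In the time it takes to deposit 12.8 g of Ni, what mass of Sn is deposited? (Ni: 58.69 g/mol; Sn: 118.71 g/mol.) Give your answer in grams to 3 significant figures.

n(Ni) = 12.8 / 58.69 = 0.2181 mol
Ni²⁺ + 2e⁻ → Ni, so n(e⁻) = 2 × 0.2181 = 0.4362 mol
The cells are in series, so the same charge (and hence the same n(e⁻) = 0.4362 mol) passes through both.
Sn²⁺ + 2e⁻ → Sn, so n(Sn) = 0.4362 / 2 = 0.2181 mol
m(Sn) = 0.2181 × 118.71 = 25.9 g

25.9 g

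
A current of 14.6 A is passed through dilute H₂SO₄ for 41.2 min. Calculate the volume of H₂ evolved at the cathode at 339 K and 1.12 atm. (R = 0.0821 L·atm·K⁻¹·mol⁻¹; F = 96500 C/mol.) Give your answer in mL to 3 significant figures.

Q = It = 14.6 × 2472 = 36090 C
n(e⁻) = 36090 / 96500 = 0.3740 mol
2H⁺ + 2e⁻ → H₂, so n(H₂) = 0.3740 / 2 = 0.1870 mol
V = nRT/P = 0.1870 × 0.0821 × 339 / 1.12 = 4.647 L
= 4650 mL

4650 mL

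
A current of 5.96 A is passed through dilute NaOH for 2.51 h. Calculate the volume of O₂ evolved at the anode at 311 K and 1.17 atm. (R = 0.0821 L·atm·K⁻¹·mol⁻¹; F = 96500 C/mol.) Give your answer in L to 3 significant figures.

3.04 L

Q = It = 5.96 × 9036 = 53850 C
Moles of electrons = 53850 / 96500 = 0.5580 mol
2H₂O → O₂ + 4H⁺ + 4e⁻, so n(O₂) = 0.5580 / 4 = 0.1395 mol
V = nRT/P = 0.1395 × 0.0821 × 311 / 1.17 = 3.044 L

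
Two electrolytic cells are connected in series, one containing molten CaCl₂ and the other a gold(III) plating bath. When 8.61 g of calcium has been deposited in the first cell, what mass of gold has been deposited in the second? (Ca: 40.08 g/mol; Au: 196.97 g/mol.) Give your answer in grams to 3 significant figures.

28.2 g

n(Ca) = 8.61 / 40.08 = 0.2148 mol
Ca²⁺ + 2e⁻ → Ca, so n(e⁻) = 2 × 0.2148 = 0.4296 mol
Since the cells are in series, n(e⁻) in the Au cell is also 0.4296 mol.
Au³⁺ + 3e⁻ → Au, so n(Au) = 0.4296 / 3 = 0.1432 mol
m(Au) = 0.1432 × 196.97 = 28.2 g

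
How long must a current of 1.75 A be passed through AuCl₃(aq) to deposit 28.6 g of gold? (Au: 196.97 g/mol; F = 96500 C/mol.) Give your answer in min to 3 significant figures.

400 min

n(Au) = 28.6 / 196.97 = 0.1452 mol
Au³⁺ + 3e⁻ → Au, so n(e⁻) = 3 × 0.1452 = 0.4356 mol
Q = 0.4356 × 96500 = 42040 C
t = Q / I = 42040 / 1.75 = 24020 s = 400 min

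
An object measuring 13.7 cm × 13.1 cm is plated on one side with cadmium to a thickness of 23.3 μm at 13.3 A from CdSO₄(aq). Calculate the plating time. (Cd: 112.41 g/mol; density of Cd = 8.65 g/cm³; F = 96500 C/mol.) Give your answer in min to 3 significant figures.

Plated area = 13.7 × 13.1 = 179.5 cm²
Volume = 179.5 × 23.3×10⁻⁴ cm = 0.4182 cm³
m(Cd) = 0.4182 × 8.65 = 3.617 g
n(Cd) = 3.617 / 112.41 = 0.03218 mol; n(e⁻) = 2 × 0.03218 = 0.06436 mol
Q = 0.06436 × 96500 = 6211 C
t = 6211 / 13.3 = 467.0 s = 7.78 min

7.78 min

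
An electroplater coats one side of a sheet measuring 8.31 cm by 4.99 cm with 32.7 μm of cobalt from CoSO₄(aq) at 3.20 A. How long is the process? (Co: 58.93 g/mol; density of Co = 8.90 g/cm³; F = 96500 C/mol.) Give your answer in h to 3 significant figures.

Plated area = 8.31 × 4.99 = 41.47 cm²
Volume = 41.47 × 32.7×10⁻⁴ cm = 0.1356 cm³
m(Co) = 0.1356 × 8.90 = 1.207 g
n(Co) = 1.207 / 58.93 = 0.02048 mol; n(e⁻) = 2 × 0.02048 = 0.04096 mol
Q = 0.04096 × 96500 = 3953 C
t = 3953 / 3.20 = 1235 s = 0.343 h

0.343 h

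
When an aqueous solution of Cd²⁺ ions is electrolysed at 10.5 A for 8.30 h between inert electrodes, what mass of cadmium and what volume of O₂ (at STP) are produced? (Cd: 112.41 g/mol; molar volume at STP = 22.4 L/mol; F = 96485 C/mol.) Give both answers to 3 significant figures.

183 g Cd; 18.2 L O₂

Q = 10.5 × 29880 = 3.137×10^5 C; n(e⁻) = 3.137×10^5 / 96485 = 3.251 mol
Cathode: Cd²⁺ + 2e⁻ → Cd → n(Cd) = 3.251/2 = 1.626 mol → 183 g
Anode: 2H₂O → O₂ + 4H⁺ + 4e⁻ → n(O₂) = 3.251/4 = 0.8128 mol → 18.2 L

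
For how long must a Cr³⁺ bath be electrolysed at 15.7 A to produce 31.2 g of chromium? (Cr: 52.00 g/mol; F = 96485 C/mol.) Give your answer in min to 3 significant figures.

n(Cr) = 31.2 / 52.00 = 0.6000 mol
Cr³⁺ + 3e⁻ → Cr, so n(e⁻) = 3 × 0.6000 = 1.800 mol
Q = 1.800 × 96485 = 1.737×10^5 C
t = Q / I = 1.737×10^5 / 15.7 = 11060 s = 184 min

184 min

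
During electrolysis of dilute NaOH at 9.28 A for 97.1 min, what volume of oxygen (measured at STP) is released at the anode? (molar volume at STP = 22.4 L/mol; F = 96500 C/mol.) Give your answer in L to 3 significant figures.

3.14 L

Q = 9.28 A × 5826 s = 54070 C
n(e⁻) = Q/F = 54070/96500 = 0.5603 mol
2H₂O → O₂ + 4H⁺ + 4e⁻, so n(O₂) = 0.5603 / 4 = 0.1401 mol
V = 0.1401 × 22.4 = 3.138 L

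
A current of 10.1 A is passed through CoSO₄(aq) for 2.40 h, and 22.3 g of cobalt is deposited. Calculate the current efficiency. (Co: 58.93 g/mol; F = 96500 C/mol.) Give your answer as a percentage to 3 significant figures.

83.7%

Q = 10.1 × 8640 = 87260 C
n(e⁻) = 87260 / 96500 = 0.9042 mol
Co²⁺ + 2e⁻ → Co, so theoretical n(Co) = 0.4521 mol → 26.64 g
Efficiency = 22.3 / 26.64 = 0.8371 = 83.7%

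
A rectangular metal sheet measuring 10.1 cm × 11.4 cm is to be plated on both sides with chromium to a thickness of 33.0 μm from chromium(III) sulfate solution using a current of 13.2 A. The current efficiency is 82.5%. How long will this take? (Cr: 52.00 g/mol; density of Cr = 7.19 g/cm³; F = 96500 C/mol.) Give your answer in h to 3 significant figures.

0.776 h

Plated area = 2 × 10.1 × 11.4 = 230.3 cm²
Volume = 230.3 × 33.0×10⁻⁴ cm = 0.7600 cm³
m(Cr) = 0.7600 × 7.19 = 5.464 g
n(Cr) = 5.464 / 52.00 = 0.1051 mol; n(e⁻) = 3 × 0.1051 = 0.3153 mol
Q = 0.3153 × 96500 / 0.825 = 36880 C
t = 36880 / 13.2 = 2794 s = 0.776 h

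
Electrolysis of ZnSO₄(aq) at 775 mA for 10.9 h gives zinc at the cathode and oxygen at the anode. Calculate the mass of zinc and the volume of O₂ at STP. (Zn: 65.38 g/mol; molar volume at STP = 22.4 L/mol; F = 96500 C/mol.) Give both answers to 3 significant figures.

10.3 g Zn; 1.76 L O₂

Q = 0.775 × 39240 = 30410 C; n(e⁻) = 30410 / 96500 = 0.3151 mol
Cathode: Zn²⁺ + 2e⁻ → Zn → n(Zn) = 0.3151/2 = 0.1576 mol → 10.3 g
Anode: 2H₂O → O₂ + 4H⁺ + 4e⁻ → n(O₂) = 0.3151/4 = 0.07878 mol → 1.76 L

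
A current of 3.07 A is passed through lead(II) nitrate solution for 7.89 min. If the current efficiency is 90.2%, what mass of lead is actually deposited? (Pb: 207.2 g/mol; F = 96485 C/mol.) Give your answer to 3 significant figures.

1.41 g

Q = 3.07 × 473.4 = 1453 C
n(e⁻) = 1453 / 96485 = 0.01506 mol
Pb²⁺ + 2e⁻ → Pb, so theoretical m(Pb) = 0.007530 × 207.2 = 1.560 g
Actual mass = 90.2% × 1.560 = 1.41 g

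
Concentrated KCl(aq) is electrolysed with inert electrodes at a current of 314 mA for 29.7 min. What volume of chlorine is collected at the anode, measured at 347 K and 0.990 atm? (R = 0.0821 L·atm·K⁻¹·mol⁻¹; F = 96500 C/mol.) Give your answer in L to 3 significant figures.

0.0834 L

Q = 0.314 A × 1782 s = 559.5 C
n(e⁻) = 559.5 / 96500 = 0.005798 mol
2Cl⁻ → Cl₂ + 2e⁻, so n(Cl₂) = 0.005798 / 2 = 0.002899 mol
V = nRT/P = 0.002899 × 0.0821 × 347 / 0.990 = 0.08342 L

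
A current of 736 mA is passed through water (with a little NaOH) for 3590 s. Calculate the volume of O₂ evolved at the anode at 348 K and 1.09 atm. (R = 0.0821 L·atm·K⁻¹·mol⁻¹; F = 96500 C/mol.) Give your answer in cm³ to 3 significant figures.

Q = 0.736 A × 3590 s = 2642 C
n(e⁻) = 2642 / 96500 = 0.02738 mol
2H₂O → O₂ + 4H⁺ + 4e⁻, so n(O₂) = 0.02738 / 4 = 0.006845 mol
V = nRT/P = 0.006845 × 0.0821 × 348 / 1.09 = 0.1794 L
= 179 cm³

179 cm³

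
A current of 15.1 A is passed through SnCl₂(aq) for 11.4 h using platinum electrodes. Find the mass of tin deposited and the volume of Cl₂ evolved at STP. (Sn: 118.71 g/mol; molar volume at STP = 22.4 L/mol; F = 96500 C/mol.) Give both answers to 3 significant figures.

381 g Sn; 71.9 L Cl₂

Q = 15.1 × 41040 = 6.197×10^5 C; n(e⁻) = 6.197×10^5 / 96500 = 6.422 mol
Cathode: Sn²⁺ + 2e⁻ → Sn → n(Sn) = 6.422/2 = 3.211 mol → 381 g
Anode: 2Cl⁻ → Cl₂ + 2e⁻ → n(Cl₂) = 6.422/2 = 3.211 mol → 71.9 L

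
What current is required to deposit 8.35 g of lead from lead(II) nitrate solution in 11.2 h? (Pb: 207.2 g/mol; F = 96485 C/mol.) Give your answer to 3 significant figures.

0.193 A

n(Pb) = 8.35 / 207.2 = 0.04030 mol
Pb²⁺ + 2e⁻ → Pb, so n(e⁻) = 2 × 0.04030 = 0.08060 mol
Q = 0.08060 × 96485 = 7777 C
I = Q / t = 7777 / 40320 s = 0.193 A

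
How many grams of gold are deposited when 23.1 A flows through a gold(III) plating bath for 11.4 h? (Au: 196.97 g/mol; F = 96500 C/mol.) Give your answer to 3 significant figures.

Q = It = 23.1 × 41040 = 9.480×10^5 C
Moles of electrons = 9.480×10^5 / 96500 = 9.824 mol
Au³⁺ + 3e⁻ → Au, so n(Au) = 9.824 / 3 = 3.275 mol
m = 3.275 × 196.97 = 645 g

645 g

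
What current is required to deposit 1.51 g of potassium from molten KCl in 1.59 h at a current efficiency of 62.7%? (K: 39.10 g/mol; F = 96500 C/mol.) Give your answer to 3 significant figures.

1.04 A

n(K) = 1.51 / 39.10 = 0.03862 mol
K⁺ + e⁻ → K, so n(e⁻) = 0.03862 mol
Q = 0.03862 × 96500 / 0.627 = 5944 C
I = Q / t = 5944 / 5724 s = 1.04 A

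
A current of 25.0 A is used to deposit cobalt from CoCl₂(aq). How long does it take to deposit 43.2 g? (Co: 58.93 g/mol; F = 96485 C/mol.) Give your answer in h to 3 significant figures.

n(Co) = 43.2 / 58.93 = 0.7331 mol
Co²⁺ + 2e⁻ → Co, so n(e⁻) = 2 × 0.7331 = 1.466 mol
Q = 1.466 × 96485 = 1.414×10^5 C
t = Q / I = 1.414×10^5 / 25.0 = 5656 s = 1.57 h

1.57 h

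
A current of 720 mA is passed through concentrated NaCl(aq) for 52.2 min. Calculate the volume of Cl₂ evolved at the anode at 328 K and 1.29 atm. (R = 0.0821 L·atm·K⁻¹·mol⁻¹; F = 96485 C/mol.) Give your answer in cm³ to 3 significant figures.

Q = It = 0.720 × 3132 = 2255 C
n(e⁻) = 2255 / 96485 = 0.02337 mol
2Cl⁻ → Cl₂ + 2e⁻, so n(Cl₂) = 0.02337 / 2 = 0.01169 mol
V = nRT/P = 0.01169 × 0.0821 × 328 / 1.29 = 0.2440 L
= 244 cm³

244 cm³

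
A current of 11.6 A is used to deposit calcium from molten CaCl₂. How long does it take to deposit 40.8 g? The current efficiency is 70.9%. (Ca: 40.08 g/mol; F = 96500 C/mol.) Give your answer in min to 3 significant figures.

398 min

n(Ca) = 40.8 / 40.08 = 1.018 mol
Ca²⁺ + 2e⁻ → Ca, so n(e⁻) = 2 × 1.018 = 2.036 mol
Q = 2.036 × 96500 / 0.709 = 2.771×10^5 C
t = Q / I = 2.771×10^5 / 11.6 = 23890 s = 398 min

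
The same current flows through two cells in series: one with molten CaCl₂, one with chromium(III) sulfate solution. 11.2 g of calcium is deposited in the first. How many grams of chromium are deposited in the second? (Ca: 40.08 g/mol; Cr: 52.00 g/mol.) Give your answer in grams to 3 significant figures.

9.69 g

n(Ca) = 11.2 / 40.08 = 0.2794 mol
Ca²⁺ + 2e⁻ → Ca, so n(e⁻) = 2 × 0.2794 = 0.5588 mol
Since the cells are in series, n(e⁻) in the Cr cell is also 0.5588 mol.
Cr³⁺ + 3e⁻ → Cr, so n(Cr) = 0.5588 / 3 = 0.1863 mol
m(Cr) = 0.1863 × 52.00 = 9.69 g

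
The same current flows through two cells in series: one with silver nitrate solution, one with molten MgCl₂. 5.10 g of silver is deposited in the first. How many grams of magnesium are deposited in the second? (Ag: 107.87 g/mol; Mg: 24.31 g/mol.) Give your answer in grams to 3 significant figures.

n(Ag) = 5.10 / 107.87 = 0.04728 mol
Ag⁺ + e⁻ → Ag, so n(e⁻) = 0.04728 mol
Since the cells are in series, n(e⁻) in the Mg cell is also 0.04728 mol.
Mg²⁺ + 2e⁻ → Mg, so n(Mg) = 0.04728 / 2 = 0.02364 mol
m(Mg) = 0.02364 × 24.31 = 0.575 g

0.575 g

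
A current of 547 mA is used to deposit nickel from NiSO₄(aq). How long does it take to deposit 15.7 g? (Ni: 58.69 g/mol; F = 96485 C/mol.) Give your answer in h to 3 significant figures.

n(Ni) = 15.7 / 58.69 = 0.2675 mol
Ni²⁺ + 2e⁻ → Ni, so n(e⁻) = 2 × 0.2675 = 0.5350 mol
Q = 0.5350 × 96485 = 51620 C
t = Q / I = 51620 / 0.547 = 94370 s = 26.2 h

26.2 h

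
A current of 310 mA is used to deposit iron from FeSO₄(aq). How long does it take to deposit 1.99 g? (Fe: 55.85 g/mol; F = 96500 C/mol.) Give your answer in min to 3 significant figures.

370 min

n(Fe) = 1.99 / 55.85 = 0.03563 mol
Fe²⁺ + 2e⁻ → Fe, so n(e⁻) = 2 × 0.03563 = 0.07126 mol
Q = 0.07126 × 96500 = 6877 C
t = Q / I = 6877 / 0.310 = 22180 s = 370 min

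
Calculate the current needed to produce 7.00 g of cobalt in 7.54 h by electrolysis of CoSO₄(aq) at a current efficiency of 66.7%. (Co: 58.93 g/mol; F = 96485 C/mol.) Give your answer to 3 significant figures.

n(Co) = 7.00 / 58.93 = 0.1188 mol
Co²⁺ + 2e⁻ → Co, so n(e⁻) = 2 × 0.1188 = 0.2376 mol
Q = 0.2376 × 96485 / 0.667 = 34370 C
I = Q / t = 34370 / 27144 s = 1.27 A

1.27 A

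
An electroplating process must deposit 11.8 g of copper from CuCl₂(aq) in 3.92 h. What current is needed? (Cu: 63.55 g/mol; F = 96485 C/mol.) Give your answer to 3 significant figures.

2.54 A

n(Cu) = 11.8 / 63.55 = 0.1857 mol
Cu²⁺ + 2e⁻ → Cu, so n(e⁻) = 2 × 0.1857 = 0.3714 mol
Q = 0.3714 × 96485 = 35830 C
I = Q / t = 35830 / 14112 s = 2.54 A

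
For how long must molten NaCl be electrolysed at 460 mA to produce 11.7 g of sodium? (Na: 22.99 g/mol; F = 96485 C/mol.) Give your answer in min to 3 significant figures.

n(Na) = 11.7 / 22.99 = 0.5089 mol
Na⁺ + e⁻ → Na, so n(e⁻) = 0.5089 mol
Q = 0.5089 × 96485 = 49100 C
t = Q / I = 49100 / 0.460 = 1.067×10^5 s = 1780 min

1780 min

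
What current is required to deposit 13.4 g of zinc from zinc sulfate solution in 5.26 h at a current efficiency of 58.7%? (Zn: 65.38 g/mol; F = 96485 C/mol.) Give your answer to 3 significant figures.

n(Zn) = 13.4 / 65.38 = 0.2050 mol
Zn²⁺ + 2e⁻ → Zn, so n(e⁻) = 2 × 0.2050 = 0.4100 mol
Q = 0.4100 × 96485 / 0.587 = 67390 C
I = Q / t = 67390 / 18936 s = 3.56 A

3.56 A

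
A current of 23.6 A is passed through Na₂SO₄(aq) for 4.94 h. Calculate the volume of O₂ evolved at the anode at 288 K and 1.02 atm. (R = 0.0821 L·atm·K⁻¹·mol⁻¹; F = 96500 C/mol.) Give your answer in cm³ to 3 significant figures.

Q = 23.6 A × 17784 s = 4.197×10^5 C
Moles of electrons = 4.197×10^5 / 96500 = 4.349 mol
2H₂O → O₂ + 4H⁺ + 4e⁻, so n(O₂) = 4.349 / 4 = 1.087 mol
V = nRT/P = 1.087 × 0.0821 × 288 / 1.02 = 25.20 L
= 25200 cm³

25200 cm³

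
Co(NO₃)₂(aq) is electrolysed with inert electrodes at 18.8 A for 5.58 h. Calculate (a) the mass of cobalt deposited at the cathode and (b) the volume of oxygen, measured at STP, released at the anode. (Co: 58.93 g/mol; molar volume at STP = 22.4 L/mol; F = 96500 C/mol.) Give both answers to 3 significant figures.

Q = 18.8 × 20088 = 3.777×10^5 C; n(e⁻) = 3.777×10^5 / 96500 = 3.914 mol
Cathode: Co²⁺ + 2e⁻ → Co → n(Co) = 3.914/2 = 1.957 mol → 115 g
Anode: 2H₂O → O₂ + 4H⁺ + 4e⁻ → n(O₂) = 3.914/4 = 0.9785 mol → 21.9 L

115 g Co; 21.9 L O₂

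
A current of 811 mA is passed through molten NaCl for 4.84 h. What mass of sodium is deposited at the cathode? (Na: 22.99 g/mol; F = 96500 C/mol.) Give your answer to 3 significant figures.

Q = It = 0.811 × 17424 = 14130 C
n(e⁻) = 14130 / 96500 = 0.1464 mol
Na⁺ + e⁻ → Na, so n(Na) = 0.1464 mol
m = 0.1464 × 22.99 = 3.37 g

3.37 g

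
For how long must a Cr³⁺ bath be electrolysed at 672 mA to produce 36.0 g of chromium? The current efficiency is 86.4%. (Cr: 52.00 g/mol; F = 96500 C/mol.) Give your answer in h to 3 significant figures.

95.9 h

n(Cr) = 36.0 / 52.00 = 0.6923 mol
Cr³⁺ + 3e⁻ → Cr, so n(e⁻) = 3 × 0.6923 = 2.077 mol
Q = 2.077 × 96500 / 0.864 = 2.320×10^5 C
t = Q / I = 2.320×10^5 / 0.672 = 3.452×10^5 s = 95.9 h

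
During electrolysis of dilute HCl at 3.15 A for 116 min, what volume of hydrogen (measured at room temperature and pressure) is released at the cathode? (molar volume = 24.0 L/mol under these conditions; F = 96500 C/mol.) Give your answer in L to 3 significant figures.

2.73 L

Q = 3.15 A × 6960 s = 21920 C
n(e⁻) = 21920 / 96500 = 0.2272 mol
2H⁺ + 2e⁻ → H₂, so n(H₂) = 0.2272 / 2 = 0.1136 mol
V = 0.1136 × 24.0 = 2.726 L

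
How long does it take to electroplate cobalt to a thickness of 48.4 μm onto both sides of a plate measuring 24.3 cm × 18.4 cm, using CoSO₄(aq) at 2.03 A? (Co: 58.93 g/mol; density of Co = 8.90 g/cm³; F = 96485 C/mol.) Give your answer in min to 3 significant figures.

1040 min

Plated area = 2 × 24.3 × 18.4 = 894.2 cm²
Volume = 894.2 × 48.4×10⁻⁴ cm = 4.328 cm³
m(Co) = 4.328 × 8.90 = 38.52 g
n(Co) = 38.52 / 58.93 = 0.6537 mol; n(e⁻) = 2 × 0.6537 = 1.307 mol
Q = 1.307 × 96485 = 1.261×10^5 C
t = 1.261×10^5 / 2.03 = 62120 s = 1040 min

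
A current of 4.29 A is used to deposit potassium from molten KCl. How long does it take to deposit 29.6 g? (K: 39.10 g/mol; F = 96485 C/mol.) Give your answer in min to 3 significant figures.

284 min

n(K) = 29.6 / 39.10 = 0.7570 mol
K⁺ + e⁻ → K, so n(e⁻) = 0.7570 mol
Q = 0.7570 × 96485 = 73040 C
t = Q / I = 73040 / 4.29 = 17030 s = 284 min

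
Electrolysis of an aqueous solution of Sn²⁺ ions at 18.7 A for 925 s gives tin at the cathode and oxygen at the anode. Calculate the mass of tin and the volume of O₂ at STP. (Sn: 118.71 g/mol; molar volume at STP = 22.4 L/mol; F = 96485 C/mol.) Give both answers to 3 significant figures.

10.6 g Sn; 1.00 L O₂

Q = 18.7 × 925 = 17300 C; n(e⁻) = 17300 / 96485 = 0.1793 mol
Cathode: Sn²⁺ + 2e⁻ → Sn → n(Sn) = 0.1793/2 = 0.08965 mol → 10.6 g
Anode: 2H₂O → O₂ + 4H⁺ + 4e⁻ → n(O₂) = 0.1793/4 = 0.04483 mol → 1.00 L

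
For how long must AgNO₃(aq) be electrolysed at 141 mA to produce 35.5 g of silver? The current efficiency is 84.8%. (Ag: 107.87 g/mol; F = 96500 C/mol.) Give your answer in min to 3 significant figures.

n(Ag) = 35.5 / 107.87 = 0.3291 mol
Ag⁺ + e⁻ → Ag, so n(e⁻) = 0.3291 mol
Q = 0.3291 × 96500 / 0.848 = 37450 C
t = Q / I = 37450 / 0.141 = 2.656×10^5 s = 4430 min

4430 min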